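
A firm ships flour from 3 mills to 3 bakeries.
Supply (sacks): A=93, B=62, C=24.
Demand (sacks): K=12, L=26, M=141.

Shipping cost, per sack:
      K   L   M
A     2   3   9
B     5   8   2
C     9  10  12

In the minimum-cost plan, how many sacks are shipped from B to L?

0

Optimal shipments:
  A–K: 12 × 2 = 24
  A–L: 26 × 3 = 78
  A–M: 55 × 9 = 495
  B–M: 62 × 2 = 124
  C–M: 24 × 12 = 288
Total cost = 1009.
The route B→L is not used.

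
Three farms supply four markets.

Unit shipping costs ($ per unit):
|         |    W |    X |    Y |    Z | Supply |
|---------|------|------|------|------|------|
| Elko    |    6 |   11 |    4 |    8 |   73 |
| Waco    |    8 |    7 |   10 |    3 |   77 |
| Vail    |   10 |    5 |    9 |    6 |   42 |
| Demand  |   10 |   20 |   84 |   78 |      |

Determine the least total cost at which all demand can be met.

Optimal allocation:
  Elko→Y: 73 × $4 = $292
  Waco→Z: 77 × $3 = $231
  Vail→W: 10 × $10 = $100
  Vail→X: 20 × $5 = $100
  Vail→Y: 11 × $9 = $99
  Vail→Z: 1 × $6 = $6
Total = 292 + 231 + 100 + 100 + 99 + 6 = $828.

828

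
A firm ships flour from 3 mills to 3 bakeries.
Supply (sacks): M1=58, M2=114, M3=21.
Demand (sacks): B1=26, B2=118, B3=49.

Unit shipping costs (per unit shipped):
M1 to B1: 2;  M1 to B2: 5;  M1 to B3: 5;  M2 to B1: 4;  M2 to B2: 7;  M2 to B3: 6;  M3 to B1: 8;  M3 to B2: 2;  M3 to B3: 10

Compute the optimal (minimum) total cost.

1003

Optimal allocation:
  M1–B2: 58 sacks
  M2–B1: 26 sacks
  M2–B2: 39 sacks
  M2–B3: 49 sacks
  M3–B2: 21 sacks
Total cost = 1003.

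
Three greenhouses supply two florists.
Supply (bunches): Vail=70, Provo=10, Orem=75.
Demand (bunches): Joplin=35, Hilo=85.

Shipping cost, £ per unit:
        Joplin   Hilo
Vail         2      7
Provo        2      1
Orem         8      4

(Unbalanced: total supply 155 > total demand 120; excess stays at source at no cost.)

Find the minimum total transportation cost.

380

An optimal shipping plan:
  Vail to Joplin: 35 × £2 = £70
  Provo to Hilo: 10 × £1 = £10
  Orem to Hilo: 75 × £4 = £300
Total = 70 + 10 + 300 = £380.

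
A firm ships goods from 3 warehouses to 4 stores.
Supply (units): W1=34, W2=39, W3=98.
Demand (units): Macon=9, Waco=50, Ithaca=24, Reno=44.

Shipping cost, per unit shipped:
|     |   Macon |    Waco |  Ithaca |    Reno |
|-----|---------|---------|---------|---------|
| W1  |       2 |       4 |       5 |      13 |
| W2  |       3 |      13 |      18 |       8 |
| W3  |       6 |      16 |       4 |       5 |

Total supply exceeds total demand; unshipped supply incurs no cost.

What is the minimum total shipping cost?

An optimal shipping plan:
  W1 to Waco: 34 × 4 = 136
  W2 to Macon: 9 × 3 = 27
  W2 to Waco: 16 × 13 = 208
  W3 to Ithaca: 24 × 4 = 96
  W3 to Reno: 44 × 5 = 220
Total = 136 + 27 + 208 + 96 + 220 = 687.

687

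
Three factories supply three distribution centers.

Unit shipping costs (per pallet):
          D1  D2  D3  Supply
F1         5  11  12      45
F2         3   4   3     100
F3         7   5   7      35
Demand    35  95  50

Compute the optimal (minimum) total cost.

A cheapest plan:
  F1 to D1: 35 pallets
  F1 to D2: 10 pallets
  F2 to D2: 50 pallets
  F2 to D3: 50 pallets
  F3 to D2: 35 pallets
Total cost = 810.
(Supply check: F1 ships 45; F2 ships 100; F3 ships 35.)

810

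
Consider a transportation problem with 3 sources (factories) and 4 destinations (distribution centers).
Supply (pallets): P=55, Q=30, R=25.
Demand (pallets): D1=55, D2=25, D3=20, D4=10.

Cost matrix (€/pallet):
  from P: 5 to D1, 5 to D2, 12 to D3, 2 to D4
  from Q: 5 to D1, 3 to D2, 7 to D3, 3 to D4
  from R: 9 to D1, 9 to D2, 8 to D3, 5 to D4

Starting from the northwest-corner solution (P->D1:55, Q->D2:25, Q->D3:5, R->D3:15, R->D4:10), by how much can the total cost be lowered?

Current plan cost = 55·5 + 25·3 + 5·7 + 15·8 + 10·5 = €555.
Optimal plan:
  P to D1: 50 × €5 = €250
  P to D4: 5 × €2 = €10
  Q to D1: 5 × €5 = €25
  Q to D2: 25 × €3 = €75
  R to D3: 20 × €8 = €160
  R to D4: 5 × €5 = €25
Optimal cost = €545.
Saving = 555 − 545 = €10.

10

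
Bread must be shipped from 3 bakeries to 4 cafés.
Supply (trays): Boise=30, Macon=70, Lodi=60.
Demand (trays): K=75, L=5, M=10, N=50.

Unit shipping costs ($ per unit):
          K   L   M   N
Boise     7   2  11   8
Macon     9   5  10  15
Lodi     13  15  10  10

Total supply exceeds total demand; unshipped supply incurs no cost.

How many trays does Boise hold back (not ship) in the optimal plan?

An optimal plan:
  Boise to K: 25 × $7 = $175
  Boise to L: 5 × $2 = $10
  Macon to K: 50 × $9 = $450
  Lodi to M: 10 × $10 = $100
  Lodi to N: 50 × $10 = $500
Total cost = $1235.
Boise ships 30 of its 30, leaving 0.

0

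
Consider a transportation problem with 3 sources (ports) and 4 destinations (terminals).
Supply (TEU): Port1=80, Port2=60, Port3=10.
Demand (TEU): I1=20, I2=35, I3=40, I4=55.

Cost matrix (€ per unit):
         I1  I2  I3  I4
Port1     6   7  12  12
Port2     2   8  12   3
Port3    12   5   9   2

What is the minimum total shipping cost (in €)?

940

A cheapest plan:
  Port1–I1: 5 TEU
  Port1–I2: 35 TEU
  Port1–I3: 40 TEU
  Port2–I1: 15 TEU
  Port2–I4: 45 TEU
  Port3–I4: 10 TEU
Total cost = €940.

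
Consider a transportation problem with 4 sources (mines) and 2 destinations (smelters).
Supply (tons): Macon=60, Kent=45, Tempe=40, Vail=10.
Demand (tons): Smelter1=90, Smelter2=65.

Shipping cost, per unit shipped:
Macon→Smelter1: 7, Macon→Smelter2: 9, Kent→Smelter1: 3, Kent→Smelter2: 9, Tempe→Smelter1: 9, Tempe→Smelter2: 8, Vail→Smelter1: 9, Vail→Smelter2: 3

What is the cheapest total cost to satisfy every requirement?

935

One minimum-cost allocation:
  Macon–Smelter1: 45 tons
  Macon–Smelter2: 15 tons
  Kent–Smelter1: 45 tons
  Tempe–Smelter2: 40 tons
  Vail–Smelter2: 10 tons
Total cost = 935.
(Supply check: Macon ships 60; Kent ships 45; Tempe ships 40; Vail ships 10.)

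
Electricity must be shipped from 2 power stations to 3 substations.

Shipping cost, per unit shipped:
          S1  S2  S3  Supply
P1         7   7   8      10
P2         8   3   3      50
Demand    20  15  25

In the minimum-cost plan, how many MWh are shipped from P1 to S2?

0

Optimal shipments:
  P1->S1: 10 × 7 = 70
  P2->S1: 10 × 8 = 80
  P2->S2: 15 × 3 = 45
  P2->S3: 25 × 3 = 75
Total cost = 270.
The route P1→S2 is not used.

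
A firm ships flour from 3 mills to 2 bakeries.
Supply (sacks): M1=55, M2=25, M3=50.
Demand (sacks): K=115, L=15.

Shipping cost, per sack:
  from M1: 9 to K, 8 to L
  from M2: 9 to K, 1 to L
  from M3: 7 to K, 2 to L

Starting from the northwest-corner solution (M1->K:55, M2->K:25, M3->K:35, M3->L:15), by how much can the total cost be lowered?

Current plan cost = 55·9 + 25·9 + 35·7 + 15·2 = 995.
Optimal plan:
  M1→K: 55 sacks
  M2→K: 10 sacks
  M2→L: 15 sacks
  M3→K: 50 sacks
Optimal cost = 950.
Saving = 995 − 950 = 45.

45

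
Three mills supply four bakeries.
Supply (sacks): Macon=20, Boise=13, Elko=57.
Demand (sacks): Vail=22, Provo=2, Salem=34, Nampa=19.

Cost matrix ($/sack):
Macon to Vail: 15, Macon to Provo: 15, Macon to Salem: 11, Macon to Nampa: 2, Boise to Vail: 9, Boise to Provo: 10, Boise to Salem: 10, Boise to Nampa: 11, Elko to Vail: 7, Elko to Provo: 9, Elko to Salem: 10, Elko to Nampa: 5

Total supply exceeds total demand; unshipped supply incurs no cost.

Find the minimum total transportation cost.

Optimal allocation:
  Macon–Nampa: 19 sacks
  Boise–Salem: 1 sacks
  Elko–Vail: 22 sacks
  Elko–Provo: 2 sacks
  Elko–Salem: 33 sacks
Total cost = $550.

550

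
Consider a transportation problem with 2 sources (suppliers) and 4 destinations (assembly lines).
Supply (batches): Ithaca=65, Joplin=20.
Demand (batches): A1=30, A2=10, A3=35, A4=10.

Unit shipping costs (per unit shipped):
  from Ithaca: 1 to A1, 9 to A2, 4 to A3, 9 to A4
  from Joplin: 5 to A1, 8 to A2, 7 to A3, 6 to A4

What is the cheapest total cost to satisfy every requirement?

An optimal shipping plan:
  Ithaca->A1: 30 × 1 = 30
  Ithaca->A3: 35 × 4 = 140
  Joplin->A2: 10 × 8 = 80
  Joplin->A4: 10 × 6 = 60
Total = 30 + 140 + 80 + 60 = 310.

310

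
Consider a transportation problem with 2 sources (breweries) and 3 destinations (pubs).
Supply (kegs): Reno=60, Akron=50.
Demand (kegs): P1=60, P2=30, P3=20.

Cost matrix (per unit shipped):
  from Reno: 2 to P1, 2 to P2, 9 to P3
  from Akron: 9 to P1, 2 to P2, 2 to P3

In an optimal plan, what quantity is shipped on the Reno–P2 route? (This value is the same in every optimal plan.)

The minimum-cost plan:
  Reno to P1: 60 × 2 = 120
  Akron to P2: 30 × 2 = 60
  Akron to P3: 20 × 2 = 40
Total cost = 220.
The route Reno→P2 is not used.

0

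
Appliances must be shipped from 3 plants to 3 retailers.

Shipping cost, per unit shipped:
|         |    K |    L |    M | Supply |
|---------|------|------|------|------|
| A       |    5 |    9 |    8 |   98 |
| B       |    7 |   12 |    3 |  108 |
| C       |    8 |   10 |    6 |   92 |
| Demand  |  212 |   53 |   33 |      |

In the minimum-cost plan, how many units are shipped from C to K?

39

The minimum-cost plan:
  A->K: 98 units
  B->K: 75 units
  B->M: 33 units
  C->K: 39 units
  C->L: 53 units
Total cost = 1956.
So C→K carries 39 units.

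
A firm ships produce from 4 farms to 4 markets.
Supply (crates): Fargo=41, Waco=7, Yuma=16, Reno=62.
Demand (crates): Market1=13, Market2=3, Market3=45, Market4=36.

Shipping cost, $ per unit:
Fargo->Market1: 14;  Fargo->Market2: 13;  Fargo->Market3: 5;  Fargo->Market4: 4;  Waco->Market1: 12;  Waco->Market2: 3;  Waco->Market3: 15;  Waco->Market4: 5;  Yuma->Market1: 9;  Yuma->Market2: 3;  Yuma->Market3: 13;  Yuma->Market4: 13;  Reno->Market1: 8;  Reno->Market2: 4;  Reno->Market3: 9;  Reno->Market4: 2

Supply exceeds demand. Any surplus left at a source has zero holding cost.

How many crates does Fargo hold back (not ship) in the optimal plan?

0

Minimum-cost shipments:
  Fargo->Market3: 41 × $5 = $205
  Waco->Market2: 3 × $3 = $9
  Reno->Market1: 13 × $8 = $104
  Reno->Market3: 4 × $9 = $36
  Reno->Market4: 36 × $2 = $72
Total cost = $426.
Fargo ships 41 of its 41, leaving 0.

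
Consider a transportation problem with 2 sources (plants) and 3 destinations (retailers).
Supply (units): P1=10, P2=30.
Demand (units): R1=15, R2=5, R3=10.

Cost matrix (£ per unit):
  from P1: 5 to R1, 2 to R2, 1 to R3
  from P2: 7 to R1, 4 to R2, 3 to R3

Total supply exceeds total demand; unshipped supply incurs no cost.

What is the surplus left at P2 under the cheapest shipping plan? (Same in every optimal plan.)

10

Minimum-cost shipments:
  P1→R1: 10 × £5 = £50
  P2→R1: 5 × £7 = £35
  P2→R2: 5 × £4 = £20
  P2→R3: 10 × £3 = £30
Total cost = £135.
P2 ships 20 of its 30, leaving 10.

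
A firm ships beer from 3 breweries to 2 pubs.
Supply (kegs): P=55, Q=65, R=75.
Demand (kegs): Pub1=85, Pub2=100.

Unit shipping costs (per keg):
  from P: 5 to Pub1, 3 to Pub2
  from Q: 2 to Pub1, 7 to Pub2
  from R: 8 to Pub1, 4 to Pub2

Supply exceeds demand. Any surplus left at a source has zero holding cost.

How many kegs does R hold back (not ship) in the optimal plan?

An optimal plan:
  P->Pub1: 20 × 5 = 100
  P->Pub2: 35 × 3 = 105
  Q->Pub1: 65 × 2 = 130
  R->Pub2: 65 × 4 = 260
Total cost = 595.
R ships 65 of its 75, leaving 10.

10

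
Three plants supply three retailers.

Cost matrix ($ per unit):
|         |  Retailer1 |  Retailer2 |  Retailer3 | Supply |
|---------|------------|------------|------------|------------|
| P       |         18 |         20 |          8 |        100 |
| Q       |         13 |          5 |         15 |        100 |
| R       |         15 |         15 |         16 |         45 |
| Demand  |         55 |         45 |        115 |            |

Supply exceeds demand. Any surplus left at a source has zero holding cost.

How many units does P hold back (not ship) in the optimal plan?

Minimum-cost shipments:
  P->Retailer3: 100 × $8 = $800
  Q->Retailer1: 55 × $13 = $715
  Q->Retailer2: 45 × $5 = $225
  R->Retailer3: 15 × $16 = $240
Total cost = $1980.
P ships 100 of its 100, leaving 0.

0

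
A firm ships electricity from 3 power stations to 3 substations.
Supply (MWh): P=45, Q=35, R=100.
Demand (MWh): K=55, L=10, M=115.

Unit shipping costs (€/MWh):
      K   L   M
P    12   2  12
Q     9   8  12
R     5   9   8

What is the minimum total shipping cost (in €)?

1495

An optimal shipping plan:
  P to L: 10 MWh
  P to M: 35 MWh
  Q to K: 35 MWh
  R to K: 20 MWh
  R to M: 80 MWh
Total cost = €1495.
(Supply check: P ships 45; Q ships 35; R ships 100.)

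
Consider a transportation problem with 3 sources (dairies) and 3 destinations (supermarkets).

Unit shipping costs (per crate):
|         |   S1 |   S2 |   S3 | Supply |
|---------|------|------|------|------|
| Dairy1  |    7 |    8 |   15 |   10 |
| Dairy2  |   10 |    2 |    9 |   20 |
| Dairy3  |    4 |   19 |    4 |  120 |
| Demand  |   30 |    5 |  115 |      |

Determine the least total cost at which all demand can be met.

One minimum-cost allocation:
  Dairy1->S1: 10 × 7 = 70
  Dairy2->S2: 5 × 2 = 10
  Dairy2->S3: 15 × 9 = 135
  Dairy3->S1: 20 × 4 = 80
  Dairy3->S3: 100 × 4 = 400
Total = 70 + 10 + 135 + 80 + 400 = 695.
(Supply check: Dairy1 ships 10; Dairy2 ships 20; Dairy3 ships 120.)

695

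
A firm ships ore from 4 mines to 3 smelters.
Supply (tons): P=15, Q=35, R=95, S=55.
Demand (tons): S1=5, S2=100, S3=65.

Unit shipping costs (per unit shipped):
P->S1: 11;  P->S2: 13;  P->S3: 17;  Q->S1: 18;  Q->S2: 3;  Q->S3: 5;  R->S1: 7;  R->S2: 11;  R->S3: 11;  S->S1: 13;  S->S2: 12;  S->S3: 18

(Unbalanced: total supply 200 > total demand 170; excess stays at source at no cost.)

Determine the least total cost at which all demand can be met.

1610

Optimal allocation:
  Q–S2: 35 × 3 = 105
  R–S1: 5 × 7 = 35
  R–S2: 25 × 11 = 275
  R–S3: 65 × 11 = 715
  S–S2: 40 × 12 = 480
Total = 105 + 35 + 275 + 715 + 480 = 1610.
(Supply check: P ships 0; Q ships 35; R ships 95; S ships 40.)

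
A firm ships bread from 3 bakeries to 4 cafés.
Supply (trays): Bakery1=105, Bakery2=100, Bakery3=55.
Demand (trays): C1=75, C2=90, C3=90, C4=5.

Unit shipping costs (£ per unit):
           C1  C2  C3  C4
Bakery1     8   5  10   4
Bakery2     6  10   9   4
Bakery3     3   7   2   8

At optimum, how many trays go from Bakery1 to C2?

Solving gives:
  Bakery1 to C2: 90 × £5 = £450
  Bakery1 to C3: 10 × £10 = £100
  Bakery1 to C4: 5 × £4 = £20
  Bakery2 to C1: 75 × £6 = £450
  Bakery2 to C3: 25 × £9 = £225
  Bakery3 to C3: 55 × £2 = £110
Total cost = £1355.
So Bakery1→C2 carries 90 trays.

90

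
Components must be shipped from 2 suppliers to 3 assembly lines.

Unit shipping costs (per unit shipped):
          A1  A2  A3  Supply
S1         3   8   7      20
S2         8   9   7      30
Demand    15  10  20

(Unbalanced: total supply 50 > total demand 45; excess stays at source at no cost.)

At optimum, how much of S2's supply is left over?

5

An optimal plan:
  S1 to A1: 15 × 3 = 45
  S1 to A2: 5 × 8 = 40
  S2 to A2: 5 × 9 = 45
  S2 to A3: 20 × 7 = 140
Total cost = 270.
S2 ships 25 of its 30, leaving 5.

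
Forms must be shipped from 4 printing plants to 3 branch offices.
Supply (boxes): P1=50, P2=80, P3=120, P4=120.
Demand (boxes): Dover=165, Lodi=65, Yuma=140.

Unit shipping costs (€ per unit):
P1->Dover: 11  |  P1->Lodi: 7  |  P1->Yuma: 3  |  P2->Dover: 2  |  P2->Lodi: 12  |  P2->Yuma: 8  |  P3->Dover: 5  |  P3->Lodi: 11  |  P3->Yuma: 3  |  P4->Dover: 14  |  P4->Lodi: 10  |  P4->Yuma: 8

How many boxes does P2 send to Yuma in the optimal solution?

0

Optimal shipments:
  P1–Yuma: 50 boxes
  P2–Dover: 80 boxes
  P3–Dover: 85 boxes
  P3–Yuma: 35 boxes
  P4–Lodi: 65 boxes
  P4–Yuma: 55 boxes
Total cost = €1930.
The route P2→Yuma is not used.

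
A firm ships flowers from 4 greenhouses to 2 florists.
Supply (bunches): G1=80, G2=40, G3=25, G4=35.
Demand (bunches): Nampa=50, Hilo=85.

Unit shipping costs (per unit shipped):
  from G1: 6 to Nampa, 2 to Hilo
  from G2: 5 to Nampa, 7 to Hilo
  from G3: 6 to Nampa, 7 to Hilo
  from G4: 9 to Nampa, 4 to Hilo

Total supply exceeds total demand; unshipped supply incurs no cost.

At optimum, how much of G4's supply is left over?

Minimum-cost shipments:
  G1->Hilo: 80 × 2 = 160
  G2->Nampa: 40 × 5 = 200
  G3->Nampa: 10 × 6 = 60
  G4->Hilo: 5 × 4 = 20
Total cost = 440.
G4 ships 5 of its 35, leaving 30.

30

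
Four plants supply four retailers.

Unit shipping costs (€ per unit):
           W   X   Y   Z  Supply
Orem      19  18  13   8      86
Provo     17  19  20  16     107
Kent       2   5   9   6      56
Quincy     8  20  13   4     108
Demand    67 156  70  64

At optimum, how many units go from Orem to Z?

The minimum-cost plan:
  Orem→Y: 70 × €13 = €910
  Orem→Z: 16 × €8 = €128
  Provo→X: 107 × €19 = €2033
  Kent→W: 7 × €2 = €14
  Kent→X: 49 × €5 = €245
  Quincy→W: 60 × €8 = €480
  Quincy→Z: 48 × €4 = €192
Total cost = €4002.
So Orem→Z carries 16 units.

16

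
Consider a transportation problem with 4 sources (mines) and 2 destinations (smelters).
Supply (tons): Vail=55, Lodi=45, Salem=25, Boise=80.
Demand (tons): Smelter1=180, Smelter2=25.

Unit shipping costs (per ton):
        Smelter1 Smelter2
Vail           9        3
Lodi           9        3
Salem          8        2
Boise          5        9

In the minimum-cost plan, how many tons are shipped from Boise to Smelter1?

80

Solving gives:
  Vail->Smelter1: 30 × 9 = 270
  Vail->Smelter2: 25 × 3 = 75
  Lodi->Smelter1: 45 × 9 = 405
  Salem->Smelter1: 25 × 8 = 200
  Boise->Smelter1: 80 × 5 = 400
Total cost = 1350.
So Boise→Smelter1 carries 80 tons.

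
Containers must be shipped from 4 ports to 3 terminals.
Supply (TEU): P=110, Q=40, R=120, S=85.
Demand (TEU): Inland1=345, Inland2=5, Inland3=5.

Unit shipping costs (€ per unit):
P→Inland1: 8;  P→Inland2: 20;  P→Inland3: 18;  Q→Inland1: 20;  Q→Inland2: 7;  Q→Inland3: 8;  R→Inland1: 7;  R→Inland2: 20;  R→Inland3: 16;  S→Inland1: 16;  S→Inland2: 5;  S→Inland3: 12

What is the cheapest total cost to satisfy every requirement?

One minimum-cost allocation:
  P→Inland1: 110 × €8 = €880
  Q→Inland1: 30 × €20 = €600
  Q→Inland2: 5 × €7 = €35
  Q→Inland3: 5 × €8 = €40
  R→Inland1: 120 × €7 = €840
  S→Inland1: 85 × €16 = €1360
Total = 880 + 600 + 35 + 40 + 840 + 1360 = €3755.

3755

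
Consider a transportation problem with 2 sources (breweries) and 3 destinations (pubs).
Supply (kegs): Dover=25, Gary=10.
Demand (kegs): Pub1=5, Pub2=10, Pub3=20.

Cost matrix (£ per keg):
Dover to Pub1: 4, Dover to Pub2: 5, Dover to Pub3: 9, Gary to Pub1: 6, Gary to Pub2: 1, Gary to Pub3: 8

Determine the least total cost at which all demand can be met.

210

Optimal allocation:
  Dover→Pub1: 5 kegs
  Dover→Pub3: 20 kegs
  Gary→Pub2: 10 kegs
Total cost = £210.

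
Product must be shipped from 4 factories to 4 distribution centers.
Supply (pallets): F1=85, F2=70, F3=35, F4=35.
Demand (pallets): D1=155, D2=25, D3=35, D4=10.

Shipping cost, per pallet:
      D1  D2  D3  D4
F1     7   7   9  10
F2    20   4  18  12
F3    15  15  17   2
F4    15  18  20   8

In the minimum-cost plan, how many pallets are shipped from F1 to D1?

85

Solving gives:
  F1→D1: 85 × 7 = 595
  F2→D1: 10 × 20 = 200
  F2→D2: 25 × 4 = 100
  F2→D3: 35 × 18 = 630
  F3→D1: 25 × 15 = 375
  F3→D4: 10 × 2 = 20
  F4→D1: 35 × 15 = 525
Total cost = 2445.
So F1→D1 carries 85 pallets.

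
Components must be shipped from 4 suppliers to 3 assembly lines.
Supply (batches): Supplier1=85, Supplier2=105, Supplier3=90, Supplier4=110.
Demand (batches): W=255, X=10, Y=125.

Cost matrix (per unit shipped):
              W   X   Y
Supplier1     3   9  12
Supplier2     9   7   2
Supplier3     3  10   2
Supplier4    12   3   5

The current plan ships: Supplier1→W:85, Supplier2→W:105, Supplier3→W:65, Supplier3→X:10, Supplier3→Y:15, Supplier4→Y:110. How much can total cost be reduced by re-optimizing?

Current plan cost = 85·3 + 105·9 + 65·3 + 10·10 + 15·2 + 110·5 = 2075.
Optimal plan:
  Supplier1->W: 85 × 3 = 255
  Supplier2->W: 80 × 9 = 720
  Supplier2->Y: 25 × 2 = 50
  Supplier3->W: 90 × 3 = 270
  Supplier4->X: 10 × 3 = 30
  Supplier4->Y: 100 × 5 = 500
Optimal cost = 1825.
Saving = 2075 − 1825 = 250.

250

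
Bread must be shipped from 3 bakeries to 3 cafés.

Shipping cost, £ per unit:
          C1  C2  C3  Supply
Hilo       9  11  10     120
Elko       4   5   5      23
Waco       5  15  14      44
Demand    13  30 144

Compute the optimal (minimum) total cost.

A cheapest plan:
  Hilo→C3: 120 × £10 = £1200
  Elko→C2: 23 × £5 = £115
  Waco→C1: 13 × £5 = £65
  Waco→C2: 7 × £15 = £105
  Waco→C3: 24 × £14 = £336
Total = 1200 + 115 + 65 + 105 + 336 = £1821.
(Supply check: Hilo ships 120; Elko ships 23; Waco ships 44.)

1821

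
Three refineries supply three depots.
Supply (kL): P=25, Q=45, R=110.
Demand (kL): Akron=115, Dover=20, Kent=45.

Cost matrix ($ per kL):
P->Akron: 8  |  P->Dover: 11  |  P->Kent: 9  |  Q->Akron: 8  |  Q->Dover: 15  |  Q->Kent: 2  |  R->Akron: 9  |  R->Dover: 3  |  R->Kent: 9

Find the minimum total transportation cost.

A cheapest plan:
  P→Akron: 25 × $8 = $200
  Q→Kent: 45 × $2 = $90
  R→Akron: 90 × $9 = $810
  R→Dover: 20 × $3 = $60
Total = 200 + 90 + 810 + 60 = $1160.

1160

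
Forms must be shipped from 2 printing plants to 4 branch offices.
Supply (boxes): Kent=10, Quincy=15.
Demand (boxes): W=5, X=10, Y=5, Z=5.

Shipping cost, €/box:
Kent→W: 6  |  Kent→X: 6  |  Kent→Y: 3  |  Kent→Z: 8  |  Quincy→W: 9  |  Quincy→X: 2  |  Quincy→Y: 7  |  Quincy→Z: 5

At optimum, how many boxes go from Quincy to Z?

Solving gives:
  Kent to W: 5 boxes
  Kent to Y: 5 boxes
  Quincy to X: 10 boxes
  Quincy to Z: 5 boxes
Total cost = €90.
So Quincy→Z carries 5 boxes.

5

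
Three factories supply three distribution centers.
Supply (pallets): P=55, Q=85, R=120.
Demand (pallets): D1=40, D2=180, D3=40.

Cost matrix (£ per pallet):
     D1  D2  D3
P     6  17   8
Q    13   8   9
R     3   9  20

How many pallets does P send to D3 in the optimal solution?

Optimal shipments:
  P to D1: 15 × £6 = £90
  P to D3: 40 × £8 = £320
  Q to D2: 85 × £8 = £680
  R to D1: 25 × £3 = £75
  R to D2: 95 × £9 = £855
Total cost = £2020.
So P→D3 carries 40 pallets.

40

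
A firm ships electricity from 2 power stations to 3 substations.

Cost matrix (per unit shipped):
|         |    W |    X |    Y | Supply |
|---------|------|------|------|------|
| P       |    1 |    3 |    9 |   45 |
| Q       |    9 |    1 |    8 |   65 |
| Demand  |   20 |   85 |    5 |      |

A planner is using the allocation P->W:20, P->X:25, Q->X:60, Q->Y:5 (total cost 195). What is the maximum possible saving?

5

Current plan cost = 20·1 + 25·3 + 60·1 + 5·8 = 195.
Optimal plan:
  P to W: 20 × 1 = 20
  P to X: 20 × 3 = 60
  P to Y: 5 × 9 = 45
  Q to X: 65 × 1 = 65
Optimal cost = 190.
Saving = 195 − 190 = 5.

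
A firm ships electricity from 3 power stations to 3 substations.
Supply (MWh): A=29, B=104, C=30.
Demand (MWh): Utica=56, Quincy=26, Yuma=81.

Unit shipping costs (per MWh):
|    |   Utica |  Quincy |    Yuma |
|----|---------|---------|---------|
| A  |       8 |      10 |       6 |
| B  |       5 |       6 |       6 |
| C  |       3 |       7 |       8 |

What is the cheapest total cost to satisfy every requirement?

One minimum-cost allocation:
  A to Yuma: 29 × 6 = 174
  B to Utica: 26 × 5 = 130
  B to Quincy: 26 × 6 = 156
  B to Yuma: 52 × 6 = 312
  C to Utica: 30 × 3 = 90
Total = 174 + 130 + 156 + 312 + 90 = 862.

862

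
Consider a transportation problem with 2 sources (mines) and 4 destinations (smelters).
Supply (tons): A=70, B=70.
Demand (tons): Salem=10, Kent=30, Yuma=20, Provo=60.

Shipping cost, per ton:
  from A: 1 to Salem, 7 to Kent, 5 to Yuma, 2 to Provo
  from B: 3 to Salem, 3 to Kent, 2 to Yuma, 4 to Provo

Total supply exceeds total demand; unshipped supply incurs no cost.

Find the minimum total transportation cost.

260

A cheapest plan:
  A→Salem: 10 × 1 = 10
  A→Provo: 60 × 2 = 120
  B→Kent: 30 × 3 = 90
  B→Yuma: 20 × 2 = 40
Total = 10 + 120 + 90 + 40 = 260.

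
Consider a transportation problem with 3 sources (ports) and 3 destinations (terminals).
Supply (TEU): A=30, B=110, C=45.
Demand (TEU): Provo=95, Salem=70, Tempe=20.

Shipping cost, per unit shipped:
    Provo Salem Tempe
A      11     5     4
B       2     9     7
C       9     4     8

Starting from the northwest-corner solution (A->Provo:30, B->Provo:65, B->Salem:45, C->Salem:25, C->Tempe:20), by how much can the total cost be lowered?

Current plan cost = 30·11 + 65·2 + 45·9 + 25·4 + 20·8 = 1125.
Optimal plan:
  A→Salem: 25 × 5 = 125
  A→Tempe: 5 × 4 = 20
  B→Provo: 95 × 2 = 190
  B→Tempe: 15 × 7 = 105
  C→Salem: 45 × 4 = 180
Optimal cost = 620.
Saving = 1125 − 620 = 505.

505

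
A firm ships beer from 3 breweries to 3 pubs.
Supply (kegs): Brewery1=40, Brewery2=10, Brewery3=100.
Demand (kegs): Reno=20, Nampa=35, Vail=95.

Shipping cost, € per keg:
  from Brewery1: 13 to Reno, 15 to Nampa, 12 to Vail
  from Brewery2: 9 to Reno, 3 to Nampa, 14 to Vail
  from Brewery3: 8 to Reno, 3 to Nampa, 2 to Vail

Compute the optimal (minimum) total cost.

755

A cheapest plan:
  Brewery1–Reno: 20 kegs
  Brewery1–Vail: 20 kegs
  Brewery2–Nampa: 10 kegs
  Brewery3–Nampa: 25 kegs
  Brewery3–Vail: 75 kegs
Total cost = €755.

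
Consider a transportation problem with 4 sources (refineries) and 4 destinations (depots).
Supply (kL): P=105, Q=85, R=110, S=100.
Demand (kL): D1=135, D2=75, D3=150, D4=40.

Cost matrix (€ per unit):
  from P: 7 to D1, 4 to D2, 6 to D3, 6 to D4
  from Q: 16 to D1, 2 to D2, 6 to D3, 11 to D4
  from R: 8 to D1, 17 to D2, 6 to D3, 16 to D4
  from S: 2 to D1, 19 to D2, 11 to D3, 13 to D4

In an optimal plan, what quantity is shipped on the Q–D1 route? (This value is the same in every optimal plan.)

The minimum-cost plan:
  P→D1: 35 × €7 = €245
  P→D3: 30 × €6 = €180
  P→D4: 40 × €6 = €240
  Q→D2: 75 × €2 = €150
  Q→D3: 10 × €6 = €60
  R→D3: 110 × €6 = €660
  S→D1: 100 × €2 = €200
Total cost = €1735.
The route Q→D1 is not used.

0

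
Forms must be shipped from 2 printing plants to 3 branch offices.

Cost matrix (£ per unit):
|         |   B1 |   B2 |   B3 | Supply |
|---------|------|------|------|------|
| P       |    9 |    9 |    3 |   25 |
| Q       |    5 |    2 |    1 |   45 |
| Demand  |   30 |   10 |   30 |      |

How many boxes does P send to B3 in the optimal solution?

The minimum-cost plan:
  P->B3: 25 × £3 = £75
  Q->B1: 30 × £5 = £150
  Q->B2: 10 × £2 = £20
  Q->B3: 5 × £1 = £5
Total cost = £250.
So P→B3 carries 25 boxes.

25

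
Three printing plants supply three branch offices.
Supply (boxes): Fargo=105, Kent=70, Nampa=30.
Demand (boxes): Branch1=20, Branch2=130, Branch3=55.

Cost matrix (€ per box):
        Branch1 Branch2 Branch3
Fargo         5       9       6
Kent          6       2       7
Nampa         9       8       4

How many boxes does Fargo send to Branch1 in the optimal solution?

20

Solving gives:
  Fargo to Branch1: 20 boxes
  Fargo to Branch2: 60 boxes
  Fargo to Branch3: 25 boxes
  Kent to Branch2: 70 boxes
  Nampa to Branch3: 30 boxes
Total cost = €1050.
So Fargo→Branch1 carries 20 boxes.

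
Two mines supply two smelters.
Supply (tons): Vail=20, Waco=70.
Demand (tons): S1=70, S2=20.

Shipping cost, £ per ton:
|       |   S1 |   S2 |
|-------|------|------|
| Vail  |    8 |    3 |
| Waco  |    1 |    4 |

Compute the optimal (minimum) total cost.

A cheapest plan:
  Vail to S2: 20 × £3 = £60
  Waco to S1: 70 × £1 = £70
Total = 60 + 70 = £130.

130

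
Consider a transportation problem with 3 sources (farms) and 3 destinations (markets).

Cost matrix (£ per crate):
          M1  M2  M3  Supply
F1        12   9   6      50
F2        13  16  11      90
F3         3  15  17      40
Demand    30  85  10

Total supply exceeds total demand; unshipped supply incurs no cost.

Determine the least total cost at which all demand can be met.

Optimal allocation:
  F1->M2: 50 × £9 = £450
  F2->M2: 25 × £16 = £400
  F2->M3: 10 × £11 = £110
  F3->M1: 30 × £3 = £90
  F3->M2: 10 × £15 = £150
Total = 450 + 400 + 110 + 90 + 150 = £1200.

1200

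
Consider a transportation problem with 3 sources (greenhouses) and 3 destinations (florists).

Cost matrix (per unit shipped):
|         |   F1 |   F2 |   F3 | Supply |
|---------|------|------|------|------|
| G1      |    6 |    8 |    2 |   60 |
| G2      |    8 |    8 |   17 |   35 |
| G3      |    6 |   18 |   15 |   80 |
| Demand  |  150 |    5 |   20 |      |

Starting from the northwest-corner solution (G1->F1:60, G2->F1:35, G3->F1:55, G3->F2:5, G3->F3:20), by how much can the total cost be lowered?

320

Current plan cost = 60·6 + 35·8 + 55·6 + 5·18 + 20·15 = 1360.
Optimal plan:
  G1–F1: 40 bunches
  G1–F3: 20 bunches
  G2–F1: 30 bunches
  G2–F2: 5 bunches
  G3–F1: 80 bunches
Optimal cost = 1040.
Saving = 1360 − 1040 = 320.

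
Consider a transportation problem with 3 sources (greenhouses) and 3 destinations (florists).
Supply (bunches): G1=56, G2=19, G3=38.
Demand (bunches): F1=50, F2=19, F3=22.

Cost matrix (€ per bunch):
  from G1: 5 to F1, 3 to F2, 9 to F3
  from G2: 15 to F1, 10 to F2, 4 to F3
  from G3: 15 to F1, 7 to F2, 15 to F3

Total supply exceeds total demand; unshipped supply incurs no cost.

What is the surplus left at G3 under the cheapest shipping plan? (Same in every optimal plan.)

22

An optimal plan:
  G1 to F1: 50 × €5 = €250
  G1 to F2: 3 × €3 = €9
  G1 to F3: 3 × €9 = €27
  G2 to F3: 19 × €4 = €76
  G3 to F2: 16 × €7 = €112
Total cost = €474.
G3 ships 16 of its 38, leaving 22.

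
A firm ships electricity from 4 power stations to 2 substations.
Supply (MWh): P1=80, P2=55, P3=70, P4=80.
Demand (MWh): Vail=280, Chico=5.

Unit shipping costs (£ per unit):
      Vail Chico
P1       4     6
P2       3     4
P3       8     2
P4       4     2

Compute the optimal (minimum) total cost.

An optimal shipping plan:
  P1->Vail: 80 MWh
  P2->Vail: 55 MWh
  P3->Vail: 65 MWh
  P3->Chico: 5 MWh
  P4->Vail: 80 MWh
Total cost = £1335.

1335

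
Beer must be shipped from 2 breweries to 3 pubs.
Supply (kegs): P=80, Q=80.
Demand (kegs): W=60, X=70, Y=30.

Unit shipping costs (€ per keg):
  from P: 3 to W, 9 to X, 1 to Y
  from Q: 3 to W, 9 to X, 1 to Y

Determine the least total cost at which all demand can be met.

840

A cheapest plan:
  P–W: 60 × €3 = €180
  P–X: 20 × €9 = €180
  Q–X: 50 × €9 = €450
  Q–Y: 30 × €1 = €30
Total = 180 + 180 + 450 + 30 = €840.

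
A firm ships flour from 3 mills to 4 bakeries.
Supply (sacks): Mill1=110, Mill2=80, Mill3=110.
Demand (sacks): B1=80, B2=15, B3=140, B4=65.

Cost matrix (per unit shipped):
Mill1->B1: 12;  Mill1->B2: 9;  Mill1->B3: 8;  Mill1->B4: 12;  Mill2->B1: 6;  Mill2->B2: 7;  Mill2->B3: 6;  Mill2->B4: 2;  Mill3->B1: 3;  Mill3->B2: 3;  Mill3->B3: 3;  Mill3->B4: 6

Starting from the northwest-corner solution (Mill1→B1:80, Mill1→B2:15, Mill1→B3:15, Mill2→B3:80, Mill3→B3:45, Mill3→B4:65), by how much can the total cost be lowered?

790

Current plan cost = 80·12 + 15·9 + 15·8 + 80·6 + 45·3 + 65·6 = 2220.
Optimal plan:
  Mill1→B3: 110 × 8 = 880
  Mill2→B1: 15 × 6 = 90
  Mill2→B4: 65 × 2 = 130
  Mill3→B1: 65 × 3 = 195
  Mill3→B2: 15 × 3 = 45
  Mill3→B3: 30 × 3 = 90
Optimal cost = 1430.
Saving = 2220 − 1430 = 790.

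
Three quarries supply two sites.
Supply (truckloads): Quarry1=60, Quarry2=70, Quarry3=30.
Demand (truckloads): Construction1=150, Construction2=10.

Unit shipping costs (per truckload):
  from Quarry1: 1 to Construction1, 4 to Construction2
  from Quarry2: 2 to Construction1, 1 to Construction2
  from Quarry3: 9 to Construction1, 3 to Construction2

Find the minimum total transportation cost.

410

A cheapest plan:
  Quarry1->Construction1: 60 × 1 = 60
  Quarry2->Construction1: 70 × 2 = 140
  Quarry3->Construction1: 20 × 9 = 180
  Quarry3->Construction2: 10 × 3 = 30
Total = 60 + 140 + 180 + 30 = 410.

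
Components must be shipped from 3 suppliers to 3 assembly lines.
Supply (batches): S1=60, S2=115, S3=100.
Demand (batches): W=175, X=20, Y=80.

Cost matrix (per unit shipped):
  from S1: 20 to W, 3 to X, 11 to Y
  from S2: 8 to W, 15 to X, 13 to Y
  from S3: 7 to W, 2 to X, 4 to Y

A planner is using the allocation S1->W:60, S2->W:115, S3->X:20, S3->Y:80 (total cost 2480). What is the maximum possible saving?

480

Current plan cost = 60·20 + 115·8 + 20·2 + 80·4 = 2480.
Optimal plan:
  S1 to X: 20 × 3 = 60
  S1 to Y: 40 × 11 = 440
  S2 to W: 115 × 8 = 920
  S3 to W: 60 × 7 = 420
  S3 to Y: 40 × 4 = 160
Optimal cost = 2000.
Saving = 2480 − 2000 = 480.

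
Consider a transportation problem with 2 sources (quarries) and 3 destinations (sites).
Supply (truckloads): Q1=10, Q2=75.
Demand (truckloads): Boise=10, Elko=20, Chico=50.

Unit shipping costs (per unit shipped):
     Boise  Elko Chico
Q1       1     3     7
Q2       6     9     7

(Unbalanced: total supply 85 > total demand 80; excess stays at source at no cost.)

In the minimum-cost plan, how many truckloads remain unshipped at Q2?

5

Minimum-cost shipments:
  Q1–Elko: 10 truckloads
  Q2–Boise: 10 truckloads
  Q2–Elko: 10 truckloads
  Q2–Chico: 50 truckloads
Total cost = 530.
Q2 ships 70 of its 75, leaving 5.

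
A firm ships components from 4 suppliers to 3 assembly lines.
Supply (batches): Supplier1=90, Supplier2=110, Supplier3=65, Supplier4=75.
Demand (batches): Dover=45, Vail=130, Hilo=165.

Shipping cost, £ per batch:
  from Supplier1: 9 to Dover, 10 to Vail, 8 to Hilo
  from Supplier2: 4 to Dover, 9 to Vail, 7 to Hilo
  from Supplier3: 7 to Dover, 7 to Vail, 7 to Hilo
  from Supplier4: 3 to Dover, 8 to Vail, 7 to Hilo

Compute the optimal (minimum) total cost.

2390

Optimal allocation:
  Supplier1–Vail: 35 × £10 = £350
  Supplier1–Hilo: 55 × £8 = £440
  Supplier2–Hilo: 110 × £7 = £770
  Supplier3–Vail: 65 × £7 = £455
  Supplier4–Dover: 45 × £3 = £135
  Supplier4–Vail: 30 × £8 = £240
Total = 350 + 440 + 770 + 455 + 135 + 240 = £2390.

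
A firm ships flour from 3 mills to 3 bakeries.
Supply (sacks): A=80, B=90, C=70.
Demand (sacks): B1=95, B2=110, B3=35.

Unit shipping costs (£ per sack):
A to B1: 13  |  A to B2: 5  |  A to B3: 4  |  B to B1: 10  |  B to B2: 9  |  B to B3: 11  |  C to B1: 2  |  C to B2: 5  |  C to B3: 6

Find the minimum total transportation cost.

1340

Optimal allocation:
  A–B2: 45 × £5 = £225
  A–B3: 35 × £4 = £140
  B–B1: 25 × £10 = £250
  B–B2: 65 × £9 = £585
  C–B1: 70 × £2 = £140
Total = 225 + 140 + 250 + 585 + 140 = £1340.
(Supply check: A ships 80; B ships 90; C ships 70.)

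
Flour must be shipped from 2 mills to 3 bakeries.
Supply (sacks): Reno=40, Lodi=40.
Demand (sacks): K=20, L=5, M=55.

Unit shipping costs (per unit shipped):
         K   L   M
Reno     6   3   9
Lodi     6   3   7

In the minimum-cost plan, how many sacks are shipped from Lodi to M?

40

Solving gives:
  Reno->K: 20 × 6 = 120
  Reno->L: 5 × 3 = 15
  Reno->M: 15 × 9 = 135
  Lodi->M: 40 × 7 = 280
Total cost = 550.
So Lodi→M carries 40 sacks.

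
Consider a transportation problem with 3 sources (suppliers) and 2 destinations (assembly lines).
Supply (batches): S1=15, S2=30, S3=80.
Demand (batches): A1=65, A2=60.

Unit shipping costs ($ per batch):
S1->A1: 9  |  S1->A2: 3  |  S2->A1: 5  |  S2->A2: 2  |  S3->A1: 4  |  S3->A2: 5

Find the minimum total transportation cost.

440

Optimal allocation:
  S1–A2: 15 × $3 = $45
  S2–A2: 30 × $2 = $60
  S3–A1: 65 × $4 = $260
  S3–A2: 15 × $5 = $75
Total = 45 + 60 + 260 + 75 = $440.
(Supply check: S1 ships 15; S2 ships 30; S3 ships 80.)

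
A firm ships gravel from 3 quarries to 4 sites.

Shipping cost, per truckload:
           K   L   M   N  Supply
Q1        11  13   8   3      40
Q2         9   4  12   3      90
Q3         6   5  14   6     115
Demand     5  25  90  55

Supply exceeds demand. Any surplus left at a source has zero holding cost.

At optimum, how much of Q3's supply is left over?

70

An optimal plan:
  Q1–M: 40 × 8 = 320
  Q2–M: 35 × 12 = 420
  Q2–N: 55 × 3 = 165
  Q3–K: 5 × 6 = 30
  Q3–L: 25 × 5 = 125
  Q3–M: 15 × 14 = 210
Total cost = 1270.
Q3 ships 45 of its 115, leaving 70.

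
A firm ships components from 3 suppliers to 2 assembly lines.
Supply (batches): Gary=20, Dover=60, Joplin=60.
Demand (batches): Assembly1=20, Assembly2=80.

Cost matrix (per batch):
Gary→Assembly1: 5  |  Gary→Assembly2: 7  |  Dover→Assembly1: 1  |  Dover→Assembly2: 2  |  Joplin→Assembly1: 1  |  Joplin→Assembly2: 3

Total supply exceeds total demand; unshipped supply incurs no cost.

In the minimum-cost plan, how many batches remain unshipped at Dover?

0

An optimal plan:
  Dover->Assembly2: 60 batches
  Joplin->Assembly1: 20 batches
  Joplin->Assembly2: 20 batches
Total cost = 200.
Dover ships 60 of its 60, leaving 0.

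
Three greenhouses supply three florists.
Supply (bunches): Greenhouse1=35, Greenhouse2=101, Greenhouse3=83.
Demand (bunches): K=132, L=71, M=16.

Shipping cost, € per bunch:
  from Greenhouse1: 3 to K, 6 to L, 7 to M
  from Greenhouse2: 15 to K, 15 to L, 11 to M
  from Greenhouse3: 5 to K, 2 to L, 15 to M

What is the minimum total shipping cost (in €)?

1758

Optimal allocation:
  Greenhouse1→K: 35 × €3 = €105
  Greenhouse2→K: 85 × €15 = €1275
  Greenhouse2→M: 16 × €11 = €176
  Greenhouse3→K: 12 × €5 = €60
  Greenhouse3→L: 71 × €2 = €142
Total = 105 + 1275 + 176 + 60 + 142 = €1758.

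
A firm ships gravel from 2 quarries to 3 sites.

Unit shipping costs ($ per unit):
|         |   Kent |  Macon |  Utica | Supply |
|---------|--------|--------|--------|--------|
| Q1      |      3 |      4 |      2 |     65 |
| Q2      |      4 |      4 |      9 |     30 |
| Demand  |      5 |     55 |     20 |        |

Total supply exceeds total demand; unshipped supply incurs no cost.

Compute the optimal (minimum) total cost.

Optimal allocation:
  Q1–Kent: 5 × $3 = $15
  Q1–Macon: 25 × $4 = $100
  Q1–Utica: 20 × $2 = $40
  Q2–Macon: 30 × $4 = $120
Total = 15 + 100 + 40 + 120 = $275.
(Supply check: Q1 ships 50; Q2 ships 30.)

275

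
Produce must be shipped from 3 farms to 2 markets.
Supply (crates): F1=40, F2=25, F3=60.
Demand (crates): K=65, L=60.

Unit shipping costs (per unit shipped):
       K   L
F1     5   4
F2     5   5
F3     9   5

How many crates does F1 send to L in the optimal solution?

Optimal shipments:
  F1 to K: 40 × 5 = 200
  F2 to K: 25 × 5 = 125
  F3 to L: 60 × 5 = 300
Total cost = 625.
The route F1→L is not used.

0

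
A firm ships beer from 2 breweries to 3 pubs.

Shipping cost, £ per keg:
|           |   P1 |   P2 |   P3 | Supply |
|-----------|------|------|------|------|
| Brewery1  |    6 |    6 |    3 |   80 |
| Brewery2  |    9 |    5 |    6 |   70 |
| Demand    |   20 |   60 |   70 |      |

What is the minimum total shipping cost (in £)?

An optimal shipping plan:
  Brewery1–P1: 20 × £6 = £120
  Brewery1–P3: 60 × £3 = £180
  Brewery2–P2: 60 × £5 = £300
  Brewery2–P3: 10 × £6 = £60
Total = 120 + 180 + 300 + 60 = £660.

660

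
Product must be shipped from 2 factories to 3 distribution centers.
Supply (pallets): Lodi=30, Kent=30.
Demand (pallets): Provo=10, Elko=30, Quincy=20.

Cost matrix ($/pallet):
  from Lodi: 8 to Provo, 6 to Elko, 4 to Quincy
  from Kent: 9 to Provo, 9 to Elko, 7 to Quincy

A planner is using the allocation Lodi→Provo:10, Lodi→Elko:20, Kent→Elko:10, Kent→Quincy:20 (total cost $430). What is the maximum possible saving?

20

Current plan cost = 10·8 + 20·6 + 10·9 + 20·7 = $430.
Optimal plan:
  Lodi to Elko: 10 × $6 = $60
  Lodi to Quincy: 20 × $4 = $80
  Kent to Provo: 10 × $9 = $90
  Kent to Elko: 20 × $9 = $180
Optimal cost = $410.
Saving = 430 − 410 = $20.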